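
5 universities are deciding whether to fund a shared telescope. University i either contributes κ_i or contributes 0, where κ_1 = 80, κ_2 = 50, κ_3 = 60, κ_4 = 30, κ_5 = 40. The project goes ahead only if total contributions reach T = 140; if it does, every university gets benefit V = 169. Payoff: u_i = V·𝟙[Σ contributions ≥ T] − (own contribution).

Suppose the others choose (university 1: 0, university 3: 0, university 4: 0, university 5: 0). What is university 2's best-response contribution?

0

Others' total = 0. Even contributing 50 gives 50 < 140: no benefit either way.
Best response: 0.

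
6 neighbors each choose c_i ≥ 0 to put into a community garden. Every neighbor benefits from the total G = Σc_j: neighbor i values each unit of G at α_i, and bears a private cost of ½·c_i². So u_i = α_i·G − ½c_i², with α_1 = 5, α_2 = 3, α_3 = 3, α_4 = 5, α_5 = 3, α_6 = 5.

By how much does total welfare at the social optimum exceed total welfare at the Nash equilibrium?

1203

Neighbor i's FOC: ∂u_i/∂c_i = α_i − c_i = 0, so c_i* = α_i.
NE contributions = (5, 3, 3, 5, 3, 5); G = 24.
W^NE = (Σα)·G − ½Σα_i² = 24² − ½·102 = 525.
Planner sets c_i = Σα_j = 24 for every i, so G^SO = 6·24 = 144.
W^SO = (Σα)·G^SO − ½·6·(Σα)² = (6/2)·24² = 1728.
Deadweight loss = W^SO − W^NE = 1203.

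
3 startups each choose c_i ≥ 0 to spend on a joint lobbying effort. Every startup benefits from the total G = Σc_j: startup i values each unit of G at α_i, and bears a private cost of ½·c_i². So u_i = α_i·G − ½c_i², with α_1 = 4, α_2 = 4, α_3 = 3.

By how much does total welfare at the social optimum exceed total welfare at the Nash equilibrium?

Startup i's FOC: ∂u_i/∂c_i = α_i − c_i = 0, so c_i* = α_i.
NE contributions = (4, 4, 3); G = 11.
W^NE = (Σα)·G − ½Σα_i² = 11² − ½·41 = 100.5.
Planner sets c_i = Σα_j = 11 for every i, so G^SO = 3·11 = 33.
W^SO = (Σα)·G^SO − ½·3·(Σα)² = (3/2)·11² = 181.5.
Deadweight loss = W^SO − W^NE = 81.

81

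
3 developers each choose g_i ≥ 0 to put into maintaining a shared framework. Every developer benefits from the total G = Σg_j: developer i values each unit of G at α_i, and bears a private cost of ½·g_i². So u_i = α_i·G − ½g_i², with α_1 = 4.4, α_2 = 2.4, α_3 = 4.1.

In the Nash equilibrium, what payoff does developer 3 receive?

36.285

Developer i's FOC: ∂u_i/∂g_i = α_i − g_i = 0, so g_i* = α_i.
NE contributions = (4.4, 2.4, 4.1); G = 10.9.
u_3 = α_3·G − ½·(g_3)² = 4.1·10.9 − ½·4.1² = 36.285.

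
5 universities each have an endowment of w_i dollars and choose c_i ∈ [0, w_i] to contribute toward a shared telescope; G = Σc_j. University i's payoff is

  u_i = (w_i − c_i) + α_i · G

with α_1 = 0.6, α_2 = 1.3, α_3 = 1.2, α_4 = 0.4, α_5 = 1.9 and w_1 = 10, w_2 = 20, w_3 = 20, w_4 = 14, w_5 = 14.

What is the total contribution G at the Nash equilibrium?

∂u_i/∂c_i = α_i − 1, so university i contributes w_i if α_i > 1, else 0.
α_i > 1 for i ∈ {2, 3, 5}; NE contributions (0, 20, 20, 0, 14), G = 54.

54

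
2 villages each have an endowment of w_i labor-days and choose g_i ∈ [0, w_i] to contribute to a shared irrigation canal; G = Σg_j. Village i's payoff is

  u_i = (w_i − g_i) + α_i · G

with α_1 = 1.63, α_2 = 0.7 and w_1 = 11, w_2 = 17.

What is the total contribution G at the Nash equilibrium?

11

∂u_i/∂g_i = α_i − 1, so village i contributes w_i if α_i > 1, else 0.
α_i > 1 for i ∈ {1}; NE contributions (11, 0), G = 11.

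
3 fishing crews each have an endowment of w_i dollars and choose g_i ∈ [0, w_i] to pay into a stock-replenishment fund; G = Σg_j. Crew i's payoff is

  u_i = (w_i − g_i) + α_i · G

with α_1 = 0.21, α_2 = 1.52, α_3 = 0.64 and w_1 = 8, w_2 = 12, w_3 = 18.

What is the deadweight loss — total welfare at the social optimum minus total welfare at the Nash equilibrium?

∂u_i/∂g_i = α_i − 1, so crew i contributes w_i if α_i > 1, else 0.
α_i > 1 for i ∈ {2}; NE contributions (0, 12, 0), G = 12.
W^NE = Σw_i − G^NE + (Σα_i)·G^NE = 38 + 1.37·12 = 54.44.
Planner: ∂(Σu_j)/∂g_i = Σα_j − 1 = 1.37 > 0, so everyone contributes w_i; G^SO = 38, W^SO = 38 + 1.37·38 = 90.06.
Deadweight loss = 35.62.

35.62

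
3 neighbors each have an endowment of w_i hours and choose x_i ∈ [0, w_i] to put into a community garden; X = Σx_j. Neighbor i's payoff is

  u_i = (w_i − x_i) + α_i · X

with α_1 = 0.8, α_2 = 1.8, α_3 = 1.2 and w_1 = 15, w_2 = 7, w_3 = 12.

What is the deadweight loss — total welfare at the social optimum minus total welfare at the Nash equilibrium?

42

∂u_i/∂x_i = α_i − 1, so neighbor i contributes w_i if α_i > 1, else 0.
α_i > 1 for i ∈ {2, 3}; NE contributions (0, 7, 12), X = 19.
W^NE = Σw_i − X^NE + (Σα_i)·X^NE = 34 + 2.8·19 = 87.2.
Planner: ∂(Σu_j)/∂x_i = Σα_j − 1 = 2.8 > 0, so everyone contributes w_i; X^SO = 34, W^SO = 34 + 2.8·34 = 129.2.
Deadweight loss = 42.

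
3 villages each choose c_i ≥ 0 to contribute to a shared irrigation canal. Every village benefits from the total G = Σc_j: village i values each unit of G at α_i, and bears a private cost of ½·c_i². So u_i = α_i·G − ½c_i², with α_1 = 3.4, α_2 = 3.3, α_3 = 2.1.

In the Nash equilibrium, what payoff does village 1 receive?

Village i's FOC: ∂u_i/∂c_i = α_i − c_i = 0, so c_i* = α_i.
NE contributions = (3.4, 3.3, 2.1); G = 8.8.
u_1 = α_1·G − ½·(c_1)² = 3.4·8.8 − ½·3.4² = 24.14.

24.14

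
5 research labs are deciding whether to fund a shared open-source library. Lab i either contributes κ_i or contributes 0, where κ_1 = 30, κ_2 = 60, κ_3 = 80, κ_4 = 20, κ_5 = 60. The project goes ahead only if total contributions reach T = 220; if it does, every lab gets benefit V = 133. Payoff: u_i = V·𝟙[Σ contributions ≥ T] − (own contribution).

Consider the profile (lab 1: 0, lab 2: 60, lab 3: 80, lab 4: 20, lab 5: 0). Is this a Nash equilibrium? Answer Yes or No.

No

Total = 160 < 220: not provided.
Lab 1 (pledges 0, payoff 0): pledging 30 → total 190, payoff -30. No gain.
Lab 2 (pledges 60, payoff -60): dropping to 0 → total 100, payoff 0. Profitable deviation.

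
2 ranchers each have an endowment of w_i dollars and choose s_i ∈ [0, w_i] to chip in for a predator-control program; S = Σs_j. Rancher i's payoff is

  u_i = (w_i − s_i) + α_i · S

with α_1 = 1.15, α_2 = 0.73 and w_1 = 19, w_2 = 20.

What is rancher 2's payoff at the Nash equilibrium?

∂u_i/∂s_i = α_i − 1, so rancher i contributes w_i if α_i > 1, else 0.
α_i > 1 for i ∈ {1}; NE contributions (19, 0), S = 19.
u_2 = (20 − 0) + 0.73·19 = 33.87.

33.87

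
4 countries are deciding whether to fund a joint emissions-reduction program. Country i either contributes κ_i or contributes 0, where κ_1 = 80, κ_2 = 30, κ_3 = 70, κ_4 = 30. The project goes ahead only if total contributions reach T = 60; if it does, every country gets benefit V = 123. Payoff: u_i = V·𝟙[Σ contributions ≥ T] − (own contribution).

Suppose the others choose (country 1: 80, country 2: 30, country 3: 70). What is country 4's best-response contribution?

Others' total = 180 ≥ 60; contributing adds cost 30 for no extra benefit.
Best response: 0.

0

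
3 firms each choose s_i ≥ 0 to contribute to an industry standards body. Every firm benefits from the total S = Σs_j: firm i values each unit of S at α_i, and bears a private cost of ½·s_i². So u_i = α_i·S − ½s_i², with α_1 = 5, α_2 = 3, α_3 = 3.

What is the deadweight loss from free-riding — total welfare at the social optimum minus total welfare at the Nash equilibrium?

82

Firm i's FOC: ∂u_i/∂s_i = α_i − s_i = 0, so s_i* = α_i.
NE contributions = (5, 3, 3); S = 11.
W^NE = (Σα)·S − ½Σα_i² = 11² − ½·43 = 99.5.
Planner sets s_i = Σα_j = 11 for every i, so S^SO = 3·11 = 33.
W^SO = (Σα)·S^SO − ½·3·(Σα)² = (3/2)·11² = 181.5.
Deadweight loss = W^SO − W^NE = 82.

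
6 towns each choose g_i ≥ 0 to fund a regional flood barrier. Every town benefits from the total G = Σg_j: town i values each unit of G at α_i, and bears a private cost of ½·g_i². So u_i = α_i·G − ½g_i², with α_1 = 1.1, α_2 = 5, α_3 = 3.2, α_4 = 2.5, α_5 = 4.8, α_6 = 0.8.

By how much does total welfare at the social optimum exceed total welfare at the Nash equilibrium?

638.71

Town i's FOC: ∂u_i/∂g_i = α_i − g_i = 0, so g_i* = α_i.
NE contributions = (1.1, 5, 3.2, 2.5, 4.8, 0.8); G = 17.4.
W^NE = (Σα)·G − ½Σα_i² = 17.4² − ½·66.38 = 269.57.
Planner sets g_i = Σα_j = 17.4 for every i, so G^SO = 6·17.4 = 104.4.
W^SO = (Σα)·G^SO − ½·6·(Σα)² = (6/2)·17.4² = 908.28.
Deadweight loss = W^SO − W^NE = 638.71.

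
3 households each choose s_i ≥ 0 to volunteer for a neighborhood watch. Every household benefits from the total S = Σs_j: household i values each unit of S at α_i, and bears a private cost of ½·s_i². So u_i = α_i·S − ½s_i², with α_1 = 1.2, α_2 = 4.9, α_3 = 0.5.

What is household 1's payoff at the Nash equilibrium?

7.2

Household i's FOC: ∂u_i/∂s_i = α_i − s_i = 0, so s_i* = α_i.
NE contributions = (1.2, 4.9, 0.5); S = 6.6.
u_1 = α_1·S − ½·(s_1)² = 1.2·6.6 − ½·1.2² = 7.2.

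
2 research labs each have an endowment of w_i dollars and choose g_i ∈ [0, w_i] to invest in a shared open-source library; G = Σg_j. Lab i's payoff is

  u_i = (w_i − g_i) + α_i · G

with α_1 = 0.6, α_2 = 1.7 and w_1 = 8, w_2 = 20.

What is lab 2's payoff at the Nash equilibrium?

34

∂u_i/∂g_i = α_i − 1, so lab i contributes w_i if α_i > 1, else 0.
α_i > 1 for i ∈ {2}; NE contributions (0, 20), G = 20.
u_2 = (20 − 20) + 1.7·20 = 34.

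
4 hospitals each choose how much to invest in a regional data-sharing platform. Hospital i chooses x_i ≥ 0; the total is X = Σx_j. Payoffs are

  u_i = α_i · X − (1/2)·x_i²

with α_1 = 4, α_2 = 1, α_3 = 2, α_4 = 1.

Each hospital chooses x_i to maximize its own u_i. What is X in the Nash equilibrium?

8

Hospital i's FOC: ∂u_i/∂x_i = α_i − x_i = 0, so x_i* = α_i.
NE contributions = (4, 1, 2, 1); X = 8.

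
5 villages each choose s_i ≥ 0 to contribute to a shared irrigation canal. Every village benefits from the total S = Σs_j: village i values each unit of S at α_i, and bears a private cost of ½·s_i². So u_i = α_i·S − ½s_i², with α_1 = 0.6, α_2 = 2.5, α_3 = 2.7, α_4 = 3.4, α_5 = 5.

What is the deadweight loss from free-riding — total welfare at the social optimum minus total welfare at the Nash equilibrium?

327.69

Village i's FOC: ∂u_i/∂s_i = α_i − s_i = 0, so s_i* = α_i.
NE contributions = (0.6, 2.5, 2.7, 3.4, 5); S = 14.2.
W^NE = (Σα)·S − ½Σα_i² = 14.2² − ½·50.46 = 176.41.
Planner sets s_i = Σα_j = 14.2 for every i, so S^SO = 5·14.2 = 71.
W^SO = (Σα)·S^SO − ½·5·(Σα)² = (5/2)·14.2² = 504.1.
Deadweight loss = W^SO − W^NE = 327.69.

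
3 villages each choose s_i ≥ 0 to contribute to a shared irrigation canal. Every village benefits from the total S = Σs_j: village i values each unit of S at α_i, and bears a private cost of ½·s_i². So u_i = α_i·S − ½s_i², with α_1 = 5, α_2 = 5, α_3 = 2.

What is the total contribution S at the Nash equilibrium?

12

Village i's FOC: ∂u_i/∂s_i = α_i − s_i = 0, so s_i* = α_i.
NE contributions = (5, 5, 2); S = 12.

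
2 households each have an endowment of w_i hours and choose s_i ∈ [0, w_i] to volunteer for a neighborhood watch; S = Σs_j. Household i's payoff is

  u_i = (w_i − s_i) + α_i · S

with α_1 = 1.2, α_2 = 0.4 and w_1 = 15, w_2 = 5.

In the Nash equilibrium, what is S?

15

∂u_i/∂s_i = α_i − 1, so household i contributes w_i if α_i > 1, else 0.
α_i > 1 for i ∈ {1}; NE contributions (15, 0), S = 15.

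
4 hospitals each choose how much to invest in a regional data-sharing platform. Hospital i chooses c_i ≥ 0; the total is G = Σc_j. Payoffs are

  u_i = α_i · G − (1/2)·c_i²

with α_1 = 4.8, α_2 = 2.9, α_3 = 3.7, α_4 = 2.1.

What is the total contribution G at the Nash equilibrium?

13.5

Hospital i's FOC: ∂u_i/∂c_i = α_i − c_i = 0, so c_i* = α_i.
NE contributions = (4.8, 2.9, 3.7, 2.1); G = 13.5.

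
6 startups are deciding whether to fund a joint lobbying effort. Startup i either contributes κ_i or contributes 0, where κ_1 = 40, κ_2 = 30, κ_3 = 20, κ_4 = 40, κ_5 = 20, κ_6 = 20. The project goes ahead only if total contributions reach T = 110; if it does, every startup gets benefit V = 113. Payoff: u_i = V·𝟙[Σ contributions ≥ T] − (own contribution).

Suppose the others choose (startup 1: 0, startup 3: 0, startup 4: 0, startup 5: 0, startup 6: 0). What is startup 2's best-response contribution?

0

Others' total = 0. Even contributing 30 gives 30 < 110: no benefit either way.
Best response: 0.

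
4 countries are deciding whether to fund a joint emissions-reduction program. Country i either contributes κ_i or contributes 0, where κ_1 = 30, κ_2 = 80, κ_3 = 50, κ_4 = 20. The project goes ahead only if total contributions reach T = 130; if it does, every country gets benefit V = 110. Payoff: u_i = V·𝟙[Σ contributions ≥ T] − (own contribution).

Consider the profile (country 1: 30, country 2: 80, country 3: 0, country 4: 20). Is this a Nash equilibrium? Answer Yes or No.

Total = 130 ≥ 130: provided.
Country 1 (pledges 30, payoff 80): dropping to 0 → total 100, payoff 0. No gain.
Country 2 (pledges 80, payoff 30): dropping to 0 → total 50, payoff 0. No gain.
Country 3 (pledges 0, payoff 110): pledging 50 → total 180, payoff 60. No gain.
Country 4 (pledges 20, payoff 90): dropping to 0 → total 110, payoff 0. No gain.

Yes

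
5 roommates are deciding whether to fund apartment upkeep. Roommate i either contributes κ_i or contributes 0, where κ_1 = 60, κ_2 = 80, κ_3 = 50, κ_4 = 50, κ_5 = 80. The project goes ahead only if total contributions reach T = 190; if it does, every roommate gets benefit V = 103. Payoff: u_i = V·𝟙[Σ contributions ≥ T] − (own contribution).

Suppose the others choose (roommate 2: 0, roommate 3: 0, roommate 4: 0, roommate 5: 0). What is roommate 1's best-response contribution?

0

Others' total = 0. Even contributing 60 gives 60 < 190: no benefit either way.
Best response: 0.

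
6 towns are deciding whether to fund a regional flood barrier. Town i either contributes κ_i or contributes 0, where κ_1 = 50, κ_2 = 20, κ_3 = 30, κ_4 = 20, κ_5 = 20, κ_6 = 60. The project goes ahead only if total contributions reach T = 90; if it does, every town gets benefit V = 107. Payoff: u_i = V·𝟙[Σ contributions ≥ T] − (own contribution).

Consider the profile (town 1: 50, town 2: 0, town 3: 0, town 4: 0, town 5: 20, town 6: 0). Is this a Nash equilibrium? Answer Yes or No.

No

Total = 70 < 90: not provided.
Town 1 (pledges 50, payoff -50): dropping to 0 → total 20, payoff 0. Profitable deviation.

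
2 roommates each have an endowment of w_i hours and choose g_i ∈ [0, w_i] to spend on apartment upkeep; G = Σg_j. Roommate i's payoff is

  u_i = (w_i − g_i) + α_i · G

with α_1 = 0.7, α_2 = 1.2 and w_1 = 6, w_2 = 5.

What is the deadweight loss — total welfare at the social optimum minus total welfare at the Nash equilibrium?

5.4

∂u_i/∂g_i = α_i − 1, so roommate i contributes w_i if α_i > 1, else 0.
α_i > 1 for i ∈ {2}; NE contributions (0, 5), G = 5.
W^NE = Σw_i − G^NE + (Σα_i)·G^NE = 11 + 0.9·5 = 15.5.
Planner: ∂(Σu_j)/∂g_i = Σα_j − 1 = 0.9 > 0, so everyone contributes w_i; G^SO = 11, W^SO = 11 + 0.9·11 = 20.9.
Deadweight loss = 5.4.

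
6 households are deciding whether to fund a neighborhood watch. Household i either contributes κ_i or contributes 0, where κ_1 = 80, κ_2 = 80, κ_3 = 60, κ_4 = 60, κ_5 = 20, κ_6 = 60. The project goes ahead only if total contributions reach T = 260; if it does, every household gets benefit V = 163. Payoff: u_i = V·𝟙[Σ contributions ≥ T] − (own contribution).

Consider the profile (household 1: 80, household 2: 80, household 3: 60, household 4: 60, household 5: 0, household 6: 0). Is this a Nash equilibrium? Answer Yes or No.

Total = 280 ≥ 260: provided.
Household 1 (pledges 80, payoff 83): dropping to 0 → total 200, payoff 0. No gain.
Household 2 (pledges 80, payoff 83): dropping to 0 → total 200, payoff 0. No gain.
Household 3 (pledges 60, payoff 103): dropping to 0 → total 220, payoff 0. No gain.
Household 4 (pledges 60, payoff 103): dropping to 0 → total 220, payoff 0. No gain.
Household 5 (pledges 0, payoff 163): pledging 20 → total 300, payoff 143. No gain.
Household 6 (pledges 0, payoff 163): pledging 60 → total 340, payoff 103. No gain.

Yes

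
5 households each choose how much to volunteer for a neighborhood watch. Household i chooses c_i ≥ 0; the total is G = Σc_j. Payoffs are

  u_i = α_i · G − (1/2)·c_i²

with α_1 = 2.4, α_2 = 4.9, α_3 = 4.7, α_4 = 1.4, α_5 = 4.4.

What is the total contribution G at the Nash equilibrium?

Household i's FOC: ∂u_i/∂c_i = α_i − c_i = 0, so c_i* = α_i.
NE contributions = (2.4, 4.9, 4.7, 1.4, 4.4); G = 17.8.

17.8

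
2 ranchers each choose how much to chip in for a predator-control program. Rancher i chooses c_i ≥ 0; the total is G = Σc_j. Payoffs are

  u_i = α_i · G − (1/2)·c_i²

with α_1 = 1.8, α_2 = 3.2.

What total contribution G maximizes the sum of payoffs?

10

Planner FOC: ∂(Σu_j)/∂c_i = (Σα_j) − c_i = 0, so c_i^SO = Σα_j = 5 for every i; G^SO = 10.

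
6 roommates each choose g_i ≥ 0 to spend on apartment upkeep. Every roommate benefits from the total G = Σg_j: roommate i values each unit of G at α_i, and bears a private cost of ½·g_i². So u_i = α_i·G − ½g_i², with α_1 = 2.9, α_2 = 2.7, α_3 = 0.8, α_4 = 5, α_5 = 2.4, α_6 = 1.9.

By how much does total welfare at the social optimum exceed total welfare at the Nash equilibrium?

518.335

Roommate i's FOC: ∂u_i/∂g_i = α_i − g_i = 0, so g_i* = α_i.
NE contributions = (2.9, 2.7, 0.8, 5, 2.4, 1.9); G = 15.7.
W^NE = (Σα)·G − ½Σα_i² = 15.7² − ½·50.71 = 221.135.
Planner sets g_i = Σα_j = 15.7 for every i, so G^SO = 6·15.7 = 94.2.
W^SO = (Σα)·G^SO − ½·6·(Σα)² = (6/2)·15.7² = 739.47.
Deadweight loss = W^SO − W^NE = 518.335.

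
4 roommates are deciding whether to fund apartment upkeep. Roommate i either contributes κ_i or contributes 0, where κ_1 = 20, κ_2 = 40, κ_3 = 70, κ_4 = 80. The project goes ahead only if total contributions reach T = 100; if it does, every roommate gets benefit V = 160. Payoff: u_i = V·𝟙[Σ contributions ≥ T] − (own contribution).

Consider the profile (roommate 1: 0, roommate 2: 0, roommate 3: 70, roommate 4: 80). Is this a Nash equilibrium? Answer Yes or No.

Yes

Total = 150 ≥ 100: provided.
Roommate 1 (pledges 0, payoff 160): pledging 20 → total 170, payoff 140. No gain.
Roommate 2 (pledges 0, payoff 160): pledging 40 → total 190, payoff 120. No gain.
Roommate 3 (pledges 70, payoff 90): dropping to 0 → total 80, payoff 0. No gain.
Roommate 4 (pledges 80, payoff 80): dropping to 0 → total 70, payoff 0. No gain.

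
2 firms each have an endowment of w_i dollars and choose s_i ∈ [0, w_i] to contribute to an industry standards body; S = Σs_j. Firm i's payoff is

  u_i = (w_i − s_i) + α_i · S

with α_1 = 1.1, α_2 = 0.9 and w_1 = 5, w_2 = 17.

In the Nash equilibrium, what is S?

∂u_i/∂s_i = α_i − 1, so firm i contributes w_i if α_i > 1, else 0.
α_i > 1 for i ∈ {1}; NE contributions (5, 0), S = 5.

5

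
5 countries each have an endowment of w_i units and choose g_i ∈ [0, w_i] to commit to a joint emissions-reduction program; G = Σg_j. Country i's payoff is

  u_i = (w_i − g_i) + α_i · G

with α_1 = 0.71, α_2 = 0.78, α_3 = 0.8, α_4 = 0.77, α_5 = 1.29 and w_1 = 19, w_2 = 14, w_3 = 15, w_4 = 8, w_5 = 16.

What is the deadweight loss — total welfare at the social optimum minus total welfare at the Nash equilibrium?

187.6

∂u_i/∂g_i = α_i − 1, so country i contributes w_i if α_i > 1, else 0.
α_i > 1 for i ∈ {5}; NE contributions (0, 0, 0, 0, 16), G = 16.
W^NE = Σw_i − G^NE + (Σα_i)·G^NE = 72 + 3.35·16 = 125.6.
Planner: ∂(Σu_j)/∂g_i = Σα_j − 1 = 3.35 > 0, so everyone contributes w_i; G^SO = 72, W^SO = 72 + 3.35·72 = 313.2.
Deadweight loss = 187.6.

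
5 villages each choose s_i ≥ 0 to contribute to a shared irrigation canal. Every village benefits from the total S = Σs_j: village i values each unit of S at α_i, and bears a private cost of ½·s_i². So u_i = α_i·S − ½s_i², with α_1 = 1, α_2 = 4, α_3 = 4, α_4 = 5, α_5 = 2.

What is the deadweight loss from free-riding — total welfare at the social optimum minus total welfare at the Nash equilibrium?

415

Village i's FOC: ∂u_i/∂s_i = α_i − s_i = 0, so s_i* = α_i.
NE contributions = (1, 4, 4, 5, 2); S = 16.
W^NE = (Σα)·S − ½Σα_i² = 16² − ½·62 = 225.
Planner sets s_i = Σα_j = 16 for every i, so S^SO = 5·16 = 80.
W^SO = (Σα)·S^SO − ½·5·(Σα)² = (5/2)·16² = 640.
Deadweight loss = W^SO − W^NE = 415.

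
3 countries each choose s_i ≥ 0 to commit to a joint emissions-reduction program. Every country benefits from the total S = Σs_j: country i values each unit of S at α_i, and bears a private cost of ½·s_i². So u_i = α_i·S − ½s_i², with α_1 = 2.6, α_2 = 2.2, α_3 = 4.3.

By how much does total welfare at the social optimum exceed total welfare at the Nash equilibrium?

Country i's FOC: ∂u_i/∂s_i = α_i − s_i = 0, so s_i* = α_i.
NE contributions = (2.6, 2.2, 4.3); S = 9.1.
W^NE = (Σα)·S − ½Σα_i² = 9.1² − ½·30.09 = 67.765.
Planner sets s_i = Σα_j = 9.1 for every i, so S^SO = 3·9.1 = 27.3.
W^SO = (Σα)·S^SO − ½·3·(Σα)² = (3/2)·9.1² = 124.215.
Deadweight loss = W^SO − W^NE = 56.45.

56.45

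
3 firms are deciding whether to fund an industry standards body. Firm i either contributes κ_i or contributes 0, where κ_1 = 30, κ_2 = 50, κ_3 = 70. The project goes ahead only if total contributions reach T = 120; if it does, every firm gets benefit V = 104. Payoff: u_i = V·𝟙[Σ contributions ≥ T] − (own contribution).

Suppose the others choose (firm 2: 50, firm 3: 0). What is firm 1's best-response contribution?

Others' total = 50. Even contributing 30 gives 80 < 120: no benefit either way.
Best response: 0.

0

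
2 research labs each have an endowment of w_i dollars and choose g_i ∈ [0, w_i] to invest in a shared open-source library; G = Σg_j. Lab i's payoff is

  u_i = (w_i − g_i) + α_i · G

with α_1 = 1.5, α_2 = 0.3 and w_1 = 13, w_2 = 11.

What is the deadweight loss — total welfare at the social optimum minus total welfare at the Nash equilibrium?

8.8

∂u_i/∂g_i = α_i − 1, so lab i contributes w_i if α_i > 1, else 0.
α_i > 1 for i ∈ {1}; NE contributions (13, 0), G = 13.
W^NE = Σw_i − G^NE + (Σα_i)·G^NE = 24 + 0.8·13 = 34.4.
Planner: ∂(Σu_j)/∂g_i = Σα_j − 1 = 0.8 > 0, so everyone contributes w_i; G^SO = 24, W^SO = 24 + 0.8·24 = 43.2.
Deadweight loss = 8.8.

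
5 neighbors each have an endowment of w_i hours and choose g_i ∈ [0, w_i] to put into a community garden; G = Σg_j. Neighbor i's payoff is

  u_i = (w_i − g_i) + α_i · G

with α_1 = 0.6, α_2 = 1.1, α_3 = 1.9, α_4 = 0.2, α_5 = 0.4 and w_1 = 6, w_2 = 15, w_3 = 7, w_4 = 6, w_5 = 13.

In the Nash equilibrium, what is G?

22

∂u_i/∂g_i = α_i − 1, so neighbor i contributes w_i if α_i > 1, else 0.
α_i > 1 for i ∈ {2, 3}; NE contributions (0, 15, 7, 0, 0), G = 22.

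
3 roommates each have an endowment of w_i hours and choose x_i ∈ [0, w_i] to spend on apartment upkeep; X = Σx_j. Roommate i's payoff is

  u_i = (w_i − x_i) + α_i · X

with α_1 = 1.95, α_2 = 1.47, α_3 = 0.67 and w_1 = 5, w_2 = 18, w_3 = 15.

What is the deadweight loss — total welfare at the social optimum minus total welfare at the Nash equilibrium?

∂u_i/∂x_i = α_i − 1, so roommate i contributes w_i if α_i > 1, else 0.
α_i > 1 for i ∈ {1, 2}; NE contributions (5, 18, 0), X = 23.
W^NE = Σw_i − X^NE + (Σα_i)·X^NE = 38 + 3.09·23 = 109.07.
Planner: ∂(Σu_j)/∂x_i = Σα_j − 1 = 3.09 > 0, so everyone contributes w_i; X^SO = 38, W^SO = 38 + 3.09·38 = 155.42.
Deadweight loss = 46.35.

46.35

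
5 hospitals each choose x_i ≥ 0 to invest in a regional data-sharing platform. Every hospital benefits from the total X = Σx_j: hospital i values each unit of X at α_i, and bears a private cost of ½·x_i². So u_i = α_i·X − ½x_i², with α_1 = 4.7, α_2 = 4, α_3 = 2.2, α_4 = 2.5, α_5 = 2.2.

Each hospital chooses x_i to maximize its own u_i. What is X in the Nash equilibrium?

Hospital i's FOC: ∂u_i/∂x_i = α_i − x_i = 0, so x_i* = α_i.
NE contributions = (4.7, 4, 2.2, 2.5, 2.2); X = 15.6.

15.6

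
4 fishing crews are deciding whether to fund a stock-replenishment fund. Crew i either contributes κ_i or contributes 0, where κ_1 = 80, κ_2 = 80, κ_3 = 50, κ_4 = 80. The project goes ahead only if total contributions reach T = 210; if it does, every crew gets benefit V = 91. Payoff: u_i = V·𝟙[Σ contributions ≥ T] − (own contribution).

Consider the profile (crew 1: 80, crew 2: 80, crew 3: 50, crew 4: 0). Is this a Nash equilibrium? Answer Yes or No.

Yes

Total = 210 ≥ 210: provided.
Crew 1 (pledges 80, payoff 11): dropping to 0 → total 130, payoff 0. No gain.
Crew 2 (pledges 80, payoff 11): dropping to 0 → total 130, payoff 0. No gain.
Crew 3 (pledges 50, payoff 41): dropping to 0 → total 160, payoff 0. No gain.
Crew 4 (pledges 0, payoff 91): pledging 80 → total 290, payoff 11. No gain.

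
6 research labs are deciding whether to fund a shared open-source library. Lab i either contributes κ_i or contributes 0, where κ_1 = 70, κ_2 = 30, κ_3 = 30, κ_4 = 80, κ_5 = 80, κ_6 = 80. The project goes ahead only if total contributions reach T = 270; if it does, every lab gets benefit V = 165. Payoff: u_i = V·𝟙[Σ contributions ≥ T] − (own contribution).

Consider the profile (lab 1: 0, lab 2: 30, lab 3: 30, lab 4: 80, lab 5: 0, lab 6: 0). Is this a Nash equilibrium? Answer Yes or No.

No

Total = 140 < 270: not provided.
Lab 1 (pledges 0, payoff 0): pledging 70 → total 210, payoff -70. No gain.
Lab 2 (pledges 30, payoff -30): dropping to 0 → total 110, payoff 0. Profitable deviation.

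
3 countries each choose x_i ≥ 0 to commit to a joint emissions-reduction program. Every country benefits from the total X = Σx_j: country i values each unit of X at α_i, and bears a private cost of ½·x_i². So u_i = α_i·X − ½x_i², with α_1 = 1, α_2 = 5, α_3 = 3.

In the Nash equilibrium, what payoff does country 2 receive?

Country i's FOC: ∂u_i/∂x_i = α_i − x_i = 0, so x_i* = α_i.
NE contributions = (1, 5, 3); X = 9.
u_2 = α_2·X − ½·(x_2)² = 5·9 − ½·5² = 32.5.

32.5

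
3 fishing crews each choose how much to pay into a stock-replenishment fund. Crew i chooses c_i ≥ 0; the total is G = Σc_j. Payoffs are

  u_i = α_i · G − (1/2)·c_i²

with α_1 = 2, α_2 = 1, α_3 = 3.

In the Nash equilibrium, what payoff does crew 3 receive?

Crew i's FOC: ∂u_i/∂c_i = α_i − c_i = 0, so c_i* = α_i.
NE contributions = (2, 1, 3); G = 6.
u_3 = α_3·G − ½·(c_3)² = 3·6 − ½·3² = 13.5.

13.5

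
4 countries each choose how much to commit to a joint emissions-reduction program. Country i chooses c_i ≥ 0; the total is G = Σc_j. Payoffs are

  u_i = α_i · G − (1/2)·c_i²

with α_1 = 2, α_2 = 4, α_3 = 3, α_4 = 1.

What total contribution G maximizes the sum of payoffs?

40

Planner FOC: ∂(Σu_j)/∂c_i = (Σα_j) − c_i = 0, so c_i^SO = Σα_j = 10 for every i; G^SO = 40.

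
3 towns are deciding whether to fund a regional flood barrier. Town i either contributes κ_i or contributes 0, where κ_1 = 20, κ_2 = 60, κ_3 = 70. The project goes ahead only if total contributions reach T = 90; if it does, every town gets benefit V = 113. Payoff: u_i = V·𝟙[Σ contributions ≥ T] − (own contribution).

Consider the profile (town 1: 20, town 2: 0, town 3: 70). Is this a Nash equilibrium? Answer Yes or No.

Yes

Total = 90 ≥ 90: provided.
Town 1 (pledges 20, payoff 93): dropping to 0 → total 70, payoff 0. No gain.
Town 2 (pledges 0, payoff 113): pledging 60 → total 150, payoff 53. No gain.
Town 3 (pledges 70, payoff 43): dropping to 0 → total 20, payoff 0. No gain.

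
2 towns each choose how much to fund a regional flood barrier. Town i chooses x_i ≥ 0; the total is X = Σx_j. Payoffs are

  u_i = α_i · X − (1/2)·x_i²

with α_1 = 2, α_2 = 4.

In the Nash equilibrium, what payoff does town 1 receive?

10

Town i's FOC: ∂u_i/∂x_i = α_i − x_i = 0, so x_i* = α_i.
NE contributions = (2, 4); X = 6.
u_1 = α_1·X − ½·(x_1)² = 2·6 − ½·2² = 10.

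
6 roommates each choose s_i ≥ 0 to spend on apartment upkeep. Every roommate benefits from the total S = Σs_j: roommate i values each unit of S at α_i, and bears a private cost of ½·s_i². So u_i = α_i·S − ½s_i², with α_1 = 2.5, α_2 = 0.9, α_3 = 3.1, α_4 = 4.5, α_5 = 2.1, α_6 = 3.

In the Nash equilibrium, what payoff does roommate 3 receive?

Roommate i's FOC: ∂u_i/∂s_i = α_i − s_i = 0, so s_i* = α_i.
NE contributions = (2.5, 0.9, 3.1, 4.5, 2.1, 3); S = 16.1.
u_3 = α_3·S − ½·(s_3)² = 3.1·16.1 − ½·3.1² = 45.105.

45.105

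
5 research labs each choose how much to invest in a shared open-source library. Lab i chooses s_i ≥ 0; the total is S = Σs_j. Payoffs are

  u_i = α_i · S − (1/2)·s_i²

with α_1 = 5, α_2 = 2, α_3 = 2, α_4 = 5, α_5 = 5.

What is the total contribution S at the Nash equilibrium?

Lab i's FOC: ∂u_i/∂s_i = α_i − s_i = 0, so s_i* = α_i.
NE contributions = (5, 2, 2, 5, 5); S = 19.

19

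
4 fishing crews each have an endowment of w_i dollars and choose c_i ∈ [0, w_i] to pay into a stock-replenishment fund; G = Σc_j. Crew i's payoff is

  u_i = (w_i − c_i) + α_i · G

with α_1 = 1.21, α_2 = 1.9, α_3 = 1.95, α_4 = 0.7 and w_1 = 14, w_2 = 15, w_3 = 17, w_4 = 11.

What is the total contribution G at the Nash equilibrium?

46

∂u_i/∂c_i = α_i − 1, so crew i contributes w_i if α_i > 1, else 0.
α_i > 1 for i ∈ {1, 2, 3}; NE contributions (14, 15, 17, 0), G = 46.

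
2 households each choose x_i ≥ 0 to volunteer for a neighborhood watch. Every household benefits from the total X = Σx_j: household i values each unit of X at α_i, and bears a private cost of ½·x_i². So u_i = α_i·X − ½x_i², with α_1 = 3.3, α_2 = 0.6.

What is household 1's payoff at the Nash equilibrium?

Household i's FOC: ∂u_i/∂x_i = α_i − x_i = 0, so x_i* = α_i.
NE contributions = (3.3, 0.6); X = 3.9.
u_1 = α_1·X − ½·(x_1)² = 3.3·3.9 − ½·3.3² = 7.425.

7.425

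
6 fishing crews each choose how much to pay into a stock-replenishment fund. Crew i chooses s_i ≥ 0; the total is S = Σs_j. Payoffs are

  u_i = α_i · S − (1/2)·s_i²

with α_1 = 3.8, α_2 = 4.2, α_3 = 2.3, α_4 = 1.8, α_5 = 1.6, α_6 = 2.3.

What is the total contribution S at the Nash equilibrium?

Crew i's FOC: ∂u_i/∂s_i = α_i − s_i = 0, so s_i* = α_i.
NE contributions = (3.8, 4.2, 2.3, 1.8, 1.6, 2.3); S = 16.

16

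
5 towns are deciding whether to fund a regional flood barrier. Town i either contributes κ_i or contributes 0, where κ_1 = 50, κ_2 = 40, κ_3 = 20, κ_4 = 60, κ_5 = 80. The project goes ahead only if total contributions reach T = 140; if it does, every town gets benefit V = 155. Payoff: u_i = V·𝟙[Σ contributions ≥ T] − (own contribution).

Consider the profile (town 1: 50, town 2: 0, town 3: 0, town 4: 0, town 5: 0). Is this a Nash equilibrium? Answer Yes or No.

No

Total = 50 < 140: not provided.
Town 1 (pledges 50, payoff -50): dropping to 0 → total 0, payoff 0. Profitable deviation.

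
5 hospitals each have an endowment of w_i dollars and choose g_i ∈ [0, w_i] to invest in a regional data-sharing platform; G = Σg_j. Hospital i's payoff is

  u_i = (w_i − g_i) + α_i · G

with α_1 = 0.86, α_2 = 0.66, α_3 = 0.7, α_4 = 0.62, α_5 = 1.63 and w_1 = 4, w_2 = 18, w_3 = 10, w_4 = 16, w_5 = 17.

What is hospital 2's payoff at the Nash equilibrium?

29.22

∂u_i/∂g_i = α_i − 1, so hospital i contributes w_i if α_i > 1, else 0.
α_i > 1 for i ∈ {5}; NE contributions (0, 0, 0, 0, 17), G = 17.
u_2 = (18 − 0) + 0.66·17 = 29.22.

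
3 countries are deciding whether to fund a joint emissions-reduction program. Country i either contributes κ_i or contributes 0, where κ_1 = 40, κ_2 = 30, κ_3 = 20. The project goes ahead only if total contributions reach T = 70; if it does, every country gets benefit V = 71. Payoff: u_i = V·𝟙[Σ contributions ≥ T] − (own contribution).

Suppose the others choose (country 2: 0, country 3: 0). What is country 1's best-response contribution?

0

Others' total = 0. Even contributing 40 gives 40 < 70: no benefit either way.
Best response: 0.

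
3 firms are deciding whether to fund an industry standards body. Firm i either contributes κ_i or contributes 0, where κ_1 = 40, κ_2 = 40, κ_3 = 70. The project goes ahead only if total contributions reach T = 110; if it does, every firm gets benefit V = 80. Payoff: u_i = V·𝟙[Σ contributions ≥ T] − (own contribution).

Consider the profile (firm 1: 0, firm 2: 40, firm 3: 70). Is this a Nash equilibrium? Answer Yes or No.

Yes

Total = 110 ≥ 110: provided.
Firm 1 (pledges 0, payoff 80): pledging 40 → total 150, payoff 40. No gain.
Firm 2 (pledges 40, payoff 40): dropping to 0 → total 70, payoff 0. No gain.
Firm 3 (pledges 70, payoff 10): dropping to 0 → total 40, payoff 0. No gain.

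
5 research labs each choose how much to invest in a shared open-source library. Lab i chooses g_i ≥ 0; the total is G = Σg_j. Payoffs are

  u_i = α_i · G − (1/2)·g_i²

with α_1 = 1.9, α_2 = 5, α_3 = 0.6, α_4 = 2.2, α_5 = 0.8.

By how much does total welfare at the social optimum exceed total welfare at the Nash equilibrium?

Lab i's FOC: ∂u_i/∂g_i = α_i − g_i = 0, so g_i* = α_i.
NE contributions = (1.9, 5, 0.6, 2.2, 0.8); G = 10.5.
W^NE = (Σα)·G − ½Σα_i² = 10.5² − ½·34.45 = 93.025.
Planner sets g_i = Σα_j = 10.5 for every i, so G^SO = 5·10.5 = 52.5.
W^SO = (Σα)·G^SO − ½·5·(Σα)² = (5/2)·10.5² = 275.625.
Deadweight loss = W^SO − W^NE = 182.6.

182.6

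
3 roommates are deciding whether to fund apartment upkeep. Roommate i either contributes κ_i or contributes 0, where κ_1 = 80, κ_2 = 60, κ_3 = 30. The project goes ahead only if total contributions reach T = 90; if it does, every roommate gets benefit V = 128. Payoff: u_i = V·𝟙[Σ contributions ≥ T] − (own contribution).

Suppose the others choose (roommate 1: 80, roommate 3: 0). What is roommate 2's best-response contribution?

Others' total = 80. Contributing 60 brings total to 140 ≥ 90: gain V − κ_2 = 68.
Best response: 60.

60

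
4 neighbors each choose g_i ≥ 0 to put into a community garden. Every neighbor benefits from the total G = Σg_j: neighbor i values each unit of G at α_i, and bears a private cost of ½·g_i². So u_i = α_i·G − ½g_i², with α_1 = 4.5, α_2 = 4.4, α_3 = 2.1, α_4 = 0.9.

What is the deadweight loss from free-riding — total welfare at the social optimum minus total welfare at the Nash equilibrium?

164.025

Neighbor i's FOC: ∂u_i/∂g_i = α_i − g_i = 0, so g_i* = α_i.
NE contributions = (4.5, 4.4, 2.1, 0.9); G = 11.9.
W^NE = (Σα)·G − ½Σα_i² = 11.9² − ½·44.83 = 119.195.
Planner sets g_i = Σα_j = 11.9 for every i, so G^SO = 4·11.9 = 47.6.
W^SO = (Σα)·G^SO − ½·4·(Σα)² = (4/2)·11.9² = 283.22.
Deadweight loss = W^SO − W^NE = 164.025.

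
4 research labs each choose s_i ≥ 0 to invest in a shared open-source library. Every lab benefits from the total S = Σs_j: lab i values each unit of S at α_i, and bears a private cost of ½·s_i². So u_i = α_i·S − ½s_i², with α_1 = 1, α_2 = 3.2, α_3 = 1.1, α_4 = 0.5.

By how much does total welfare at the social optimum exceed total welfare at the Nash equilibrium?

Lab i's FOC: ∂u_i/∂s_i = α_i − s_i = 0, so s_i* = α_i.
NE contributions = (1, 3.2, 1.1, 0.5); S = 5.8.
W^NE = (Σα)·S − ½Σα_i² = 5.8² − ½·12.7 = 27.29.
Planner sets s_i = Σα_j = 5.8 for every i, so S^SO = 4·5.8 = 23.2.
W^SO = (Σα)·S^SO − ½·4·(Σα)² = (4/2)·5.8² = 67.28.
Deadweight loss = W^SO − W^NE = 39.99.

39.99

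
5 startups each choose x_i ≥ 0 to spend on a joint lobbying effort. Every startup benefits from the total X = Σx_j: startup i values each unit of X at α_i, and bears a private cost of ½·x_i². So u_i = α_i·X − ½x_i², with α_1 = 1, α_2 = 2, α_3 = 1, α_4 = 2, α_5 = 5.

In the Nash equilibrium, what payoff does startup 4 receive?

20

Startup i's FOC: ∂u_i/∂x_i = α_i − x_i = 0, so x_i* = α_i.
NE contributions = (1, 2, 1, 2, 5); X = 11.
u_4 = α_4·X − ½·(x_4)² = 2·11 − ½·2² = 20.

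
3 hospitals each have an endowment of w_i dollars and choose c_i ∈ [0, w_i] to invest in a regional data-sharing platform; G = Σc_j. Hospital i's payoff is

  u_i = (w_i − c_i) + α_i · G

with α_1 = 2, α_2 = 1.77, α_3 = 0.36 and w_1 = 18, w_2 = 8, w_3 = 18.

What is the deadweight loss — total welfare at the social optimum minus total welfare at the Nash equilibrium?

∂u_i/∂c_i = α_i − 1, so hospital i contributes w_i if α_i > 1, else 0.
α_i > 1 for i ∈ {1, 2}; NE contributions (18, 8, 0), G = 26.
W^NE = Σw_i − G^NE + (Σα_i)·G^NE = 44 + 3.13·26 = 125.38.
Planner: ∂(Σu_j)/∂c_i = Σα_j − 1 = 3.13 > 0, so everyone contributes w_i; G^SO = 44, W^SO = 44 + 3.13·44 = 181.72.
Deadweight loss = 56.34.

56.34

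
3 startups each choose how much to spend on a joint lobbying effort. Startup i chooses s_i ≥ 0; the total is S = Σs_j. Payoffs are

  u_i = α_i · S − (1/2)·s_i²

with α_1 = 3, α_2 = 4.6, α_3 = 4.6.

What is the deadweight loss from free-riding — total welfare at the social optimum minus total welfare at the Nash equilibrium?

Startup i's FOC: ∂u_i/∂s_i = α_i − s_i = 0, so s_i* = α_i.
NE contributions = (3, 4.6, 4.6); S = 12.2.
W^NE = (Σα)·S − ½Σα_i² = 12.2² − ½·51.32 = 123.18.
Planner sets s_i = Σα_j = 12.2 for every i, so S^SO = 3·12.2 = 36.6.
W^SO = (Σα)·S^SO − ½·3·(Σα)² = (3/2)·12.2² = 223.26.
Deadweight loss = W^SO − W^NE = 100.08.

100.08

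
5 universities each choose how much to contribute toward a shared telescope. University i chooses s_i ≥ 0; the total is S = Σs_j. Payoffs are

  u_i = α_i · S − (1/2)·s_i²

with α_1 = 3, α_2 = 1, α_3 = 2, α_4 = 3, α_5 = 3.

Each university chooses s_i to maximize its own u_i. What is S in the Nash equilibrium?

12

University i's FOC: ∂u_i/∂s_i = α_i − s_i = 0, so s_i* = α_i.
NE contributions = (3, 1, 2, 3, 3); S = 12.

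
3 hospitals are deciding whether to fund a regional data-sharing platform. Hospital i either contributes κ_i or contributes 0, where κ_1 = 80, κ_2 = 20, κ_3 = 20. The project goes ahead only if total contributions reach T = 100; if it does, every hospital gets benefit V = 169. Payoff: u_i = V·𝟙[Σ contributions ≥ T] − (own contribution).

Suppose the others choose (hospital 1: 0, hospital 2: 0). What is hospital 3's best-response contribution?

0

Others' total = 0. Even contributing 20 gives 20 < 100: no benefit either way.
Best response: 0.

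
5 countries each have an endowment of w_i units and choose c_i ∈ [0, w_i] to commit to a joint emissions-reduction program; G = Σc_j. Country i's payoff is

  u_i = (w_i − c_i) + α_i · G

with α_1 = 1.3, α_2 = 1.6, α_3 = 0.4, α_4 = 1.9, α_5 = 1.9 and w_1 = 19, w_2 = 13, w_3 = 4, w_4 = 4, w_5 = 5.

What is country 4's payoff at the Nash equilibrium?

∂u_i/∂c_i = α_i − 1, so country i contributes w_i if α_i > 1, else 0.
α_i > 1 for i ∈ {1, 2, 4, 5}; NE contributions (19, 13, 0, 4, 5), G = 41.
u_4 = (4 − 4) + 1.9·41 = 77.9.

77.9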